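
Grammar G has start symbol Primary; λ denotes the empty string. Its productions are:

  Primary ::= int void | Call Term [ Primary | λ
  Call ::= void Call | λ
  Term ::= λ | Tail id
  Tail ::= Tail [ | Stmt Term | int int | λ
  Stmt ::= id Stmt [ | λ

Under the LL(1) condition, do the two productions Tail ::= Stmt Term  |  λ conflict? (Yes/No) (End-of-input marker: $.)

FIRST(Stmt Term) = { [, id, int, λ } and FIRST(λ) = { λ }.
Both alternatives are nullable, violating the LL(1) condition.

Yes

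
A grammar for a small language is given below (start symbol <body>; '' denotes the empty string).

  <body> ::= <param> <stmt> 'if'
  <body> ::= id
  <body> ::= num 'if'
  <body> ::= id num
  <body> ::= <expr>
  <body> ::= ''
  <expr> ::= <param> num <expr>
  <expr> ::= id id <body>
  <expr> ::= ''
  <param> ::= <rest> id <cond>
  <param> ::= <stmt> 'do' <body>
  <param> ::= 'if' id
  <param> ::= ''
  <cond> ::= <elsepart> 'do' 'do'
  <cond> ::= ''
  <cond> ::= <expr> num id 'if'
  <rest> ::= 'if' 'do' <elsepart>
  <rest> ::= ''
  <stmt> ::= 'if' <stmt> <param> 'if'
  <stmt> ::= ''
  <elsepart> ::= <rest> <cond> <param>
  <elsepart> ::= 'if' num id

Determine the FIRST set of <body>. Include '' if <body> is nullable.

{ 'do', 'if', id, num, '' }

From <body> ::= <param> <stmt> 'if': <param>, <stmt> nullable, take FIRST(<param>) ∪ FIRST(<stmt>) ∪ {'if'} = { 'do', 'if', id }.
<body> ::= id contributes {id}.
<body> ::= num 'if' contributes {num}.
<body> ::= id num contributes {id}.
From <body> ::= <expr>: add FIRST(<expr>) = { 'do', 'if', id, num, '' } (including '' since <expr> is nullable).
<body> ::= '' contributes ''.
Union: FIRST(<body>) = { 'do', 'if', id, num, '' }.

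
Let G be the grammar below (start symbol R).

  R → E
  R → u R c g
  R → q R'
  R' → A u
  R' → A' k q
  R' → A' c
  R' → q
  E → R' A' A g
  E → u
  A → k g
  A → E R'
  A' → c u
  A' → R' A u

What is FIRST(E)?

From E → R' A' A g: add FIRST(R') = { c, k, q, u }.
E → u contributes {u}.
Union: FIRST(E) = { c, k, q, u }.

{ c, k, q, u }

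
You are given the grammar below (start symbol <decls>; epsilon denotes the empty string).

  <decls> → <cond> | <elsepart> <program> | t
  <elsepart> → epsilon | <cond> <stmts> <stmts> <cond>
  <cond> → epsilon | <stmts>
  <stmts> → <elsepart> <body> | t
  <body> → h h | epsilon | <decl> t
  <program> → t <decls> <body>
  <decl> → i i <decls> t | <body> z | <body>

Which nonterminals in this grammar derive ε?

Directly nullable (have an epsilon-production): <elsepart>, <cond>, <body>.
<stmts> → <elsepart> <body> with every symbol nullable, so <stmts> is nullable.
<decls> → <cond> with every symbol nullable, so <decls> is nullable.
<decl> → <body> with every symbol nullable, so <decl> is nullable.
No other nonterminal has a production whose RHS symbols are all nullable.

{ <body>, <cond>, <decl>, <decls>, <elsepart>, <stmts> }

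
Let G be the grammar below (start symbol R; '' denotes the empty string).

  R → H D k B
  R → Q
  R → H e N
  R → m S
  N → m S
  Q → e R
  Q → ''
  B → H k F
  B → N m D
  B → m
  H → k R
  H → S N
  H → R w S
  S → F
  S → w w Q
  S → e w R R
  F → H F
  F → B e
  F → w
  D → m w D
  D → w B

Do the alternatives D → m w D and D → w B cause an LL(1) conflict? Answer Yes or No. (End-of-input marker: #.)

No

FIRST(m w D) = { m } and FIRST(w B) = { w }.
The FIRST sets are disjoint and neither alternative is nullable — no conflict.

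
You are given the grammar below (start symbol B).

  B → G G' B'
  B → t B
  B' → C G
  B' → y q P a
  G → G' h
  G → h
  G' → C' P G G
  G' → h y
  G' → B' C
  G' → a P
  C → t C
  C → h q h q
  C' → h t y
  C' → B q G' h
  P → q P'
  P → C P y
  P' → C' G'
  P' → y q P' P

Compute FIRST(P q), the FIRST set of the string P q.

Add FIRST(P) = { h, q, t }; P is not nullable, stop.

{ h, q, t }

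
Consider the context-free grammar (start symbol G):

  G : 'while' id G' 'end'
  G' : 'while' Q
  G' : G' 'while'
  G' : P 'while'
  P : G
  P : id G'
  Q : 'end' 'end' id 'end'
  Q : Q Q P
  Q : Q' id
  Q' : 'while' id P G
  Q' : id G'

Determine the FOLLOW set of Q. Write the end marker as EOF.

In G' : 'while' Q: Q is at the end, add FOLLOW(G') = { 'end', 'while', id }.
In Q : Q Q P: add FIRST(Q P) = { 'end', 'while', id }.
In Q : Q Q P: add FIRST(P) = { 'while', id }.
Union: FOLLOW(Q) = { 'end', 'while', id }.

{ 'end', 'while', id }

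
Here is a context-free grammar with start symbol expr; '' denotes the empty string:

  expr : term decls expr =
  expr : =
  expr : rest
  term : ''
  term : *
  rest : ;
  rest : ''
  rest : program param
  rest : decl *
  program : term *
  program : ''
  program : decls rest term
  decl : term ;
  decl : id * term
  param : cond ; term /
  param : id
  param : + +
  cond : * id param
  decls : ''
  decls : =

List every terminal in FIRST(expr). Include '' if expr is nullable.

From expr : term decls expr =: term, decls, expr nullable, take FIRST(term) ∪ FIRST(decls) ∪ FIRST(expr) ∪ {=} = { *, +, ;, =, id }.
expr : = contributes {=}.
From expr : rest: add FIRST(rest) = { *, +, ;, =, id, '' } (including '' since rest is nullable).
Union: FIRST(expr) = { *, +, ;, =, id, '' }.

{ *, +, ;, =, id, '' }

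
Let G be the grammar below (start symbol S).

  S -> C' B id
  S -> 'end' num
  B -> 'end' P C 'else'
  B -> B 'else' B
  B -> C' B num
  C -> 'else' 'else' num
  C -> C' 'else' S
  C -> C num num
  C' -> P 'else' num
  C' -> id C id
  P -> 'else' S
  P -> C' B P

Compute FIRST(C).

C -> 'else' 'else' num contributes {'else'}.
From C -> C' 'else' S: add FIRST(C') = { 'else', id }.
From C -> C num num: add FIRST(C) = { 'else', id }.
Union: FIRST(C) = { 'else', id }.

{ 'else', id }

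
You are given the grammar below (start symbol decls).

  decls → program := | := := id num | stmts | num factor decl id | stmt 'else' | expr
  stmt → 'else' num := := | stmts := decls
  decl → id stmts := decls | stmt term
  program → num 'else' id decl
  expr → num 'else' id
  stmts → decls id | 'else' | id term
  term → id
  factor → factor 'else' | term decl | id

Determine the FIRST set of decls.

{ 'else', :=, id, num }

From decls → program :=: add FIRST(program) = { num }.
decls → := := id num contributes {:=}.
From decls → stmts: add FIRST(stmts) = { 'else', :=, id, num }.
decls → num factor decl id contributes {num}.
From decls → stmt 'else': add FIRST(stmt) = { 'else', :=, id, num }.
From decls → expr: add FIRST(expr) = { num }.
Union: FIRST(decls) = { 'else', :=, id, num }.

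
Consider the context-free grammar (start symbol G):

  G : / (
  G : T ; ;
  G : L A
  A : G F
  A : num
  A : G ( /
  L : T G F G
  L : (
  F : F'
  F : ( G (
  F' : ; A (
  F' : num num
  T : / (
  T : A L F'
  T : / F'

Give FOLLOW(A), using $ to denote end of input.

{ $, (, /, ;, num }

In G : L A: A is at the end, add FOLLOW(G) = { $, (, /, ;, num }.
In F' : ; A (: add FIRST(() = { ( }.
In T : A L F': add FIRST(L F') = { (, /, num }.
Union: FOLLOW(A) = { $, (, /, ;, num }.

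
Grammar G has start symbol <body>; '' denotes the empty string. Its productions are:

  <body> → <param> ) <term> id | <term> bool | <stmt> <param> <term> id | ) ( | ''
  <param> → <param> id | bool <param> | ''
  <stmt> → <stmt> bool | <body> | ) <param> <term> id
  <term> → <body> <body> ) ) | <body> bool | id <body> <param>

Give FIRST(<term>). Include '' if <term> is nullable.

From <term> → <body> <body> ) ): <body>, <body> nullable, take FIRST(<body>) ∪ FIRST(<body>) ∪ {)} = { ), bool, id }.
From <term> → <body> bool: <body> nullable, take FIRST(<body>) ∪ {bool} = { ), bool, id }.
<term> → id <body> <param> contributes {id}.
Union: FIRST(<term>) = { ), bool, id }.

{ ), bool, id }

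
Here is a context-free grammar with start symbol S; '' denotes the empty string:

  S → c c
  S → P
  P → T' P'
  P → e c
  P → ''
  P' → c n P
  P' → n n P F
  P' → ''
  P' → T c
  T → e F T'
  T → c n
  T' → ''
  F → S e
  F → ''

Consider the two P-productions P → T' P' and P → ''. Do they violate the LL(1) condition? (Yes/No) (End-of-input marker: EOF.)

Yes

FIRST(T' P') = { c, e, n, '' } and FIRST('') = { '' }.
Both alternatives are nullable, violating the LL(1) condition.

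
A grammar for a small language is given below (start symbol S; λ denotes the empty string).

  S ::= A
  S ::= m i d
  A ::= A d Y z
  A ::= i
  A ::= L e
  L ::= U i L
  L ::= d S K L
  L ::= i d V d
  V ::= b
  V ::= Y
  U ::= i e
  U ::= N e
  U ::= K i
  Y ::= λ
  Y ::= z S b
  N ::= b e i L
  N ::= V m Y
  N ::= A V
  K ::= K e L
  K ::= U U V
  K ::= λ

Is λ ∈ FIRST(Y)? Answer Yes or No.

Yes

Y has an λ-production, so Y ⇒ λ.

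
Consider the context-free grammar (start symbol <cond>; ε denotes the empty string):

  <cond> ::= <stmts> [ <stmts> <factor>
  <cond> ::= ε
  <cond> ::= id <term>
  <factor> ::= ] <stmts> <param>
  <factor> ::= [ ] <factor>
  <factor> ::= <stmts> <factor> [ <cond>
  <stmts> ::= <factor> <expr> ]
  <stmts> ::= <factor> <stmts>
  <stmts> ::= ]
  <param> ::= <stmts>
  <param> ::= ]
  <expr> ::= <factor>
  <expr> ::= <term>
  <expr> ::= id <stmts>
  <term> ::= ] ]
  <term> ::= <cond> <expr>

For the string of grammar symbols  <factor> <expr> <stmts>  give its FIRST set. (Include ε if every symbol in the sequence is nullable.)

{ [, ] }

Add FIRST(<factor>) = { [, ] }; <factor> is not nullable, stop.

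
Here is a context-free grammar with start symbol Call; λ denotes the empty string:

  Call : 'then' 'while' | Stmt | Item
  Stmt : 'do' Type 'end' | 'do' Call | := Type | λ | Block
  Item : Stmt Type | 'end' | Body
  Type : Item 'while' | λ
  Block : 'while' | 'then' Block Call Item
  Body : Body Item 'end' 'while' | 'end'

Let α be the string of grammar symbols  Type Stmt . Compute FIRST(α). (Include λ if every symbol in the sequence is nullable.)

{ 'do', 'end', 'then', 'while', :=, λ }

Add FIRST(Type)\{λ} = { 'do', 'end', 'then', 'while', := }; Type is nullable, continue.
Add FIRST(Stmt)\{λ} = { 'do', 'then', 'while', := }; Stmt is nullable, continue.
Every symbol is nullable, so include λ.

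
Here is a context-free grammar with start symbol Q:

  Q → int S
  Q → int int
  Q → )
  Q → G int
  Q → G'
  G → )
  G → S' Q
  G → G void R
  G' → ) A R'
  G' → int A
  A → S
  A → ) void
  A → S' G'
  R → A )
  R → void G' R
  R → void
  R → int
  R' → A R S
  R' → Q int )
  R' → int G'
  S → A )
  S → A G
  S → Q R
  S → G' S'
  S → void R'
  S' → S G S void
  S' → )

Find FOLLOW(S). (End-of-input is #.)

{ #, ), int, void }

In Q → int S: S is at the end, add FOLLOW(Q) = { #, ), int, void }.
In A → S: S is at the end, add FOLLOW(A) = { #, ), int, void }.
In R' → A R S: S is at the end, add FOLLOW(R') = { #, ), int, void }.
In S' → S G S void: add FIRST(G S void) = { ), int, void }.
In S' → S G S void: add FIRST(void) = { void }.
Union: FOLLOW(S) = { #, ), int, void }.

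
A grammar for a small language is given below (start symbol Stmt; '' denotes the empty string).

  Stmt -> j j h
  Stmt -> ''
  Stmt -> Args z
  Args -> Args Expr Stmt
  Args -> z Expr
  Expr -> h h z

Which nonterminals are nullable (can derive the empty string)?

{ Stmt }

Directly nullable (have an ''-production): Stmt.
No other nonterminal has a production whose RHS symbols are all nullable.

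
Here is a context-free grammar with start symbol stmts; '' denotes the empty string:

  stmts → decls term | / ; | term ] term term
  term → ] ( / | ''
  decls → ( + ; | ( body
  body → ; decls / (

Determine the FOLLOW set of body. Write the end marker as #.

{ #, /, ] }

In decls → ( body: body is at the end, add FOLLOW(decls) = { #, /, ] }.
Union: FOLLOW(body) = { #, /, ] }.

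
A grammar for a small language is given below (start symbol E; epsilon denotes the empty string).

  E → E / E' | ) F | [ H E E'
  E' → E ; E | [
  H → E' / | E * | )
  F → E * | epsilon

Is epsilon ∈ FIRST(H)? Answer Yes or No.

No

Nullable nonterminals: F.
No production of H has an RHS whose symbols are all nullable, so H is not nullable.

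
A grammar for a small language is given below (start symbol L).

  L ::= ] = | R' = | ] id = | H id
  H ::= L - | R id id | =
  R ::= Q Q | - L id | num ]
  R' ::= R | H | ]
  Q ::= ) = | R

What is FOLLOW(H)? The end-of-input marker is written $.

In L ::= H id: add FIRST(id) = { id }.
In R' ::= H: H is at the end, add FOLLOW(R') = { = }.
Union: FOLLOW(H) = { =, id }.

{ =, id }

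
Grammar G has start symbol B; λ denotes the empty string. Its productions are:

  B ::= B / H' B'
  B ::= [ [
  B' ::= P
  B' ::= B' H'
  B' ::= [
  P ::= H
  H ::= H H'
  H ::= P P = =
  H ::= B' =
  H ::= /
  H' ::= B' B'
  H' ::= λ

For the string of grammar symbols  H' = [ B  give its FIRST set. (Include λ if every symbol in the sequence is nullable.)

{ /, =, [ }

Add FIRST(H')\{λ} = { /, [ }; H' is nullable, continue.
= is a terminal; add {=} and stop.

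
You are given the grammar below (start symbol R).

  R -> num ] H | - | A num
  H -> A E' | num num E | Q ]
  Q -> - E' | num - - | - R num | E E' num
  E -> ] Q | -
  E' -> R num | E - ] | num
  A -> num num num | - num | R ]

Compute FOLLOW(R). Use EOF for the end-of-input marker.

R is the start symbol, so EOF ∈ FOLLOW(R).
In Q -> - R num: add FIRST(num) = { num }.
In E' -> R num: add FIRST(num) = { num }.
In A -> R ]: add FIRST(]) = { ] }.
Union: FOLLOW(R) = { EOF, ], num }.

{ EOF, ], num }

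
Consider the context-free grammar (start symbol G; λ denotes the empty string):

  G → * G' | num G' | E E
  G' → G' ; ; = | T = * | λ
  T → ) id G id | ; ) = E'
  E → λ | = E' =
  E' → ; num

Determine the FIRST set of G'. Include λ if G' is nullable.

From G' → G' ; ; =: G' nullable, take FIRST(G') ∪ {;} = { ), ; }.
From G' → T = *: add FIRST(T) = { ), ; }.
G' → λ contributes λ.
Union: FIRST(G') = { ), ;, λ }.

{ ), ;, λ }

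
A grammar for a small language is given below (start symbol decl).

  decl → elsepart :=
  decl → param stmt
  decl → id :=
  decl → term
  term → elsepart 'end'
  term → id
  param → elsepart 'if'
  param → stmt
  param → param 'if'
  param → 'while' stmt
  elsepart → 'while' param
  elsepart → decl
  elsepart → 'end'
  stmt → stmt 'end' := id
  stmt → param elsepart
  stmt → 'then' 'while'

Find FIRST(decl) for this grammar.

{ 'end', 'then', 'while', id }

From decl → elsepart :=: add FIRST(elsepart) = { 'end', 'then', 'while', id }.
From decl → param stmt: add FIRST(param) = { 'end', 'then', 'while', id }.
decl → id := contributes {id}.
From decl → term: add FIRST(term) = { 'end', 'then', 'while', id }.
Union: FIRST(decl) = { 'end', 'then', 'while', id }.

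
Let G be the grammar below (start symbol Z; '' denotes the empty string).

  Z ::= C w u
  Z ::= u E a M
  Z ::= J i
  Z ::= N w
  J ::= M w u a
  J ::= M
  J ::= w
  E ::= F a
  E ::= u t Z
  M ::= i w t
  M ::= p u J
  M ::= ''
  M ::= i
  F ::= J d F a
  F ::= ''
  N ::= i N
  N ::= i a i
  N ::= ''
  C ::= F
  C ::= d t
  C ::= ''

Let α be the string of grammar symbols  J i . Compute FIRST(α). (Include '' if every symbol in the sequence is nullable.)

{ i, p, w }

Add FIRST(J)\{''} = { i, p, w }; J is nullable, continue.
i is a terminal; add {i} and stop.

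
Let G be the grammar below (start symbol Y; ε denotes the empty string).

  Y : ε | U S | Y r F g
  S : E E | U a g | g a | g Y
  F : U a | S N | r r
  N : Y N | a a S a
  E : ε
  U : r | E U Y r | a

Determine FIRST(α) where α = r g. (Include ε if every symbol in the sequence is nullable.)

r is a terminal; add {r} and stop.

{ r }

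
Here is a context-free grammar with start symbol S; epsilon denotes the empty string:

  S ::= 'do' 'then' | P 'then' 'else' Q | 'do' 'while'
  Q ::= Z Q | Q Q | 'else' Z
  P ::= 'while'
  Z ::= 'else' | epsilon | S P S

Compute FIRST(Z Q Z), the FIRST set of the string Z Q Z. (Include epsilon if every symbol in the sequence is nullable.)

{ 'do', 'else', 'while' }

Add FIRST(Z)\{epsilon} = { 'do', 'else', 'while' }; Z is nullable, continue.
Add FIRST(Q) = { 'do', 'else', 'while' }; Q is not nullable, stop.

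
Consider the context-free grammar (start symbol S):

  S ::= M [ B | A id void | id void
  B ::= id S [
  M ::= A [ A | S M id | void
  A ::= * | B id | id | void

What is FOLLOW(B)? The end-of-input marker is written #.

In S ::= M [ B: B is at the end, add FOLLOW(S) = { #, *, [, id, void }.
In A ::= B id: add FIRST(id) = { id }.
Union: FOLLOW(B) = { #, *, [, id, void }.

{ #, *, [, id, void }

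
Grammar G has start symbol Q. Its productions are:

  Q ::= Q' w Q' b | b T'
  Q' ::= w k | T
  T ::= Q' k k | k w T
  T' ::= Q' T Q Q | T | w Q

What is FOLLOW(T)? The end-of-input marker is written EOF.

In Q' ::= T: T is at the end, add FOLLOW(Q') = { b, k, w }.
In T ::= k w T: T is at the end, add FOLLOW(T) = { EOF, b, k, w }.
In T' ::= Q' T Q Q: add FIRST(Q Q) = { b, k, w }.
In T' ::= T: T is at the end, add FOLLOW(T') = { EOF, b, k, w }.
Union: FOLLOW(T) = { EOF, b, k, w }.

{ EOF, b, k, w }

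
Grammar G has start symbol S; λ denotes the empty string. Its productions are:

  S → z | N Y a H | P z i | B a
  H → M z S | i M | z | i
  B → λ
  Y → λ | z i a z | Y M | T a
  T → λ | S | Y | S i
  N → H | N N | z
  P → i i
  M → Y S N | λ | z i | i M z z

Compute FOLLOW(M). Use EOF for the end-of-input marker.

In H → M z S: add FIRST(z S) = { z }.
In H → i M: M is at the end, add FOLLOW(H) = { EOF, a, i, z }.
In Y → Y M: M is at the end, add FOLLOW(Y) = { a, i, z }.
In M → i M z z: add FIRST(z z) = { z }.
Union: FOLLOW(M) = { EOF, a, i, z }.

{ EOF, a, i, z }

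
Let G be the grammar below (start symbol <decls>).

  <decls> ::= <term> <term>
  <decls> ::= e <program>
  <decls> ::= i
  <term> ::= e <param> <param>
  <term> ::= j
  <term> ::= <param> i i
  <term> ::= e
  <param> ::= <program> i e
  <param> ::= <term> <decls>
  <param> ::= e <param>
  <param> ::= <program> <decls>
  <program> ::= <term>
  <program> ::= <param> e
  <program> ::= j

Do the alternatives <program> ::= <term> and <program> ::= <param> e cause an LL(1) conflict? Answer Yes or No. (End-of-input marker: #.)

FIRST(<term>) = { e, j } and FIRST(<param> e) = { e, j }.
Both contain e, so the two alternatives are not disjoint — LL(1) conflict.

Yes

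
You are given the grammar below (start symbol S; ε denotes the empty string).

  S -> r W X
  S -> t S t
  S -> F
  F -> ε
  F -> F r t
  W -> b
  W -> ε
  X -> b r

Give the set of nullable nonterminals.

Directly nullable (have an ε-production): F, W.
S -> F with every symbol nullable, so S is nullable.
No other nonterminal has a production whose RHS symbols are all nullable.

{ F, S, W }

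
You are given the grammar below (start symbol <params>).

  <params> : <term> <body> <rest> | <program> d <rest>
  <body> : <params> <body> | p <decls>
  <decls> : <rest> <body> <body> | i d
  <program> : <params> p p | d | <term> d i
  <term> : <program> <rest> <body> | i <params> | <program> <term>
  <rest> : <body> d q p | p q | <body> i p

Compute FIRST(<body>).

From <body> : <params> <body>: add FIRST(<params>) = { d, i }.
<body> : p <decls> contributes {p}.
Union: FIRST(<body>) = { d, i, p }.

{ d, i, p }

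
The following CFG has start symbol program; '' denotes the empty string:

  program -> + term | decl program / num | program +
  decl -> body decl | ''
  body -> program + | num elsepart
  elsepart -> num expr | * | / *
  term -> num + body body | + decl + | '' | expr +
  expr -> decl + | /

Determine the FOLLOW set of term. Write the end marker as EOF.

{ EOF, +, / }

In program -> + term: term is at the end, add FOLLOW(program) = { EOF, +, / }.
Union: FOLLOW(term) = { EOF, +, / }.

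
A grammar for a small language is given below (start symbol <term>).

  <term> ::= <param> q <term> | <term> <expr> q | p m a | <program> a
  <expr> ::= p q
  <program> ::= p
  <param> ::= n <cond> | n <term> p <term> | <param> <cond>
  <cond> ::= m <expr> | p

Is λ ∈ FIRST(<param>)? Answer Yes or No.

No nonterminal in this grammar is nullable.
No production of <param> has an RHS whose symbols are all nullable, so <param> is not nullable.

No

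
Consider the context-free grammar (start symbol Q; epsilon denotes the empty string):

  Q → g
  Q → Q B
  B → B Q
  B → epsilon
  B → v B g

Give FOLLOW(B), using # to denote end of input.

In Q → Q B: B is at the end, add FOLLOW(Q) = { #, g, v }.
In B → B Q: add FIRST(Q) = { g }.
In B → v B g: add FIRST(g) = { g }.
Union: FOLLOW(B) = { #, g, v }.

{ #, g, v }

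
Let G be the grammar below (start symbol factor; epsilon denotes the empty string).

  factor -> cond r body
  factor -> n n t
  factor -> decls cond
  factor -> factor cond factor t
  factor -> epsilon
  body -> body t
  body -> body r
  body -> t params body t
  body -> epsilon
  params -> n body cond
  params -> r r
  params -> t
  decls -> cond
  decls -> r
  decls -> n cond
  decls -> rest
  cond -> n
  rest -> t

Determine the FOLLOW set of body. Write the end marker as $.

{ $, n, r, t }

In factor -> cond r body: body is at the end, add FOLLOW(factor) = { $, n, t }.
In body -> body t: add FIRST(t) = { t }.
In body -> body r: add FIRST(r) = { r }.
In body -> t params body t: add FIRST(t) = { t }.
In params -> n body cond: add FIRST(cond) = { n }.
Union: FOLLOW(body) = { $, n, r, t }.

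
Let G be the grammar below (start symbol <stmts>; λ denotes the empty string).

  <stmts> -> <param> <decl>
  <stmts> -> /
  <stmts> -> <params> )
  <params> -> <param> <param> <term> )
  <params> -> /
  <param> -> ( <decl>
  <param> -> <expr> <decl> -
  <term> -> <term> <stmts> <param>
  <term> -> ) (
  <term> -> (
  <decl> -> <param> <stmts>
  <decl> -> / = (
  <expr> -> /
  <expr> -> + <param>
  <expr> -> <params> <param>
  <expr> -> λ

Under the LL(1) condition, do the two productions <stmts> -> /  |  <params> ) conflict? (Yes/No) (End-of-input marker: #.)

FIRST(/) = { / } and FIRST(<params> )) = { (, +, / }.
Both contain /, so the two alternatives are not disjoint — LL(1) conflict.

Yes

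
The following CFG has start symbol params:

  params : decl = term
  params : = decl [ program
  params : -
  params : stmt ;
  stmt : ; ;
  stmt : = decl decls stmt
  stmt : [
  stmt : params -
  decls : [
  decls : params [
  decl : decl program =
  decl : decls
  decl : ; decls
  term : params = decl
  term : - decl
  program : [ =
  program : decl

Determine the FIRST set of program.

{ -, ;, =, [ }

program : [ = contributes {[}.
From program : decl: add FIRST(decl) = { -, ;, =, [ }.
Union: FIRST(program) = { -, ;, =, [ }.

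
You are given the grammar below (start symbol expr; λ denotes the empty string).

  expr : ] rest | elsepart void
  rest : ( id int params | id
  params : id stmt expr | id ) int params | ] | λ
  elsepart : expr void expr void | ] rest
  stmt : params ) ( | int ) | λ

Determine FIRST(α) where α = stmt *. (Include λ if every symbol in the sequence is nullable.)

Add FIRST(stmt)\{λ} = { ), ], id, int }; stmt is nullable, continue.
* is a terminal; add {*} and stop.

{ ), *, ], id, int }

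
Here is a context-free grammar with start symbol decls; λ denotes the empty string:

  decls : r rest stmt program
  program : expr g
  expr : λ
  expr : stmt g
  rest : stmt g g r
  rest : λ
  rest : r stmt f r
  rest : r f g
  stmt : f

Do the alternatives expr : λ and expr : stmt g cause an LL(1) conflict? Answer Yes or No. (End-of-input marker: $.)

FIRST(λ) = { λ } and FIRST(stmt g) = { f }.
The first is nullable but FOLLOW(expr) = { g } is disjoint from FIRST of the second.

No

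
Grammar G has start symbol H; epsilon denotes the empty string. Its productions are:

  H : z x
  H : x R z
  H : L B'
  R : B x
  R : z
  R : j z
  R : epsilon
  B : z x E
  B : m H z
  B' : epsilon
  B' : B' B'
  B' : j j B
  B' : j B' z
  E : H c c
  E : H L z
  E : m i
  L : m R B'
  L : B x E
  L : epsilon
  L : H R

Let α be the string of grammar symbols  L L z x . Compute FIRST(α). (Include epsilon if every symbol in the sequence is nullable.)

Add FIRST(L)\{epsilon} = { j, m, x, z }; L is nullable, continue.
Add FIRST(L)\{epsilon} = { j, m, x, z }; L is nullable, continue.
z is a terminal; add {z} and stop.

{ j, m, x, z }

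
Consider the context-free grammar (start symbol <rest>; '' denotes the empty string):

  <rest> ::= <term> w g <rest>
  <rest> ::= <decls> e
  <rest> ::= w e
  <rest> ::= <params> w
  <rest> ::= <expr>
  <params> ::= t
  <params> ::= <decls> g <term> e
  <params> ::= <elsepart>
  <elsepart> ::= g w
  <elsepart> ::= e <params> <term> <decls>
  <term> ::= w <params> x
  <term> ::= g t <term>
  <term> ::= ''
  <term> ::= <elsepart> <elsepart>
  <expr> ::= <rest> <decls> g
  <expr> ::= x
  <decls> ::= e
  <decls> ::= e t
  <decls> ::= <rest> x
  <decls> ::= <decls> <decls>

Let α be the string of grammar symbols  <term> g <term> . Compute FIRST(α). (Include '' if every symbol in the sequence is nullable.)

{ e, g, w }

Add FIRST(<term>)\{''} = { e, g, w }; <term> is nullable, continue.
g is a terminal; add {g} and stop.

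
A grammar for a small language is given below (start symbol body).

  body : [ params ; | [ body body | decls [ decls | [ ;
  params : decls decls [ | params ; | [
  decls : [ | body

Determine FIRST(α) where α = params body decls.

{ [ }

Add FIRST(params) = { [ }; params is not nullable, stop.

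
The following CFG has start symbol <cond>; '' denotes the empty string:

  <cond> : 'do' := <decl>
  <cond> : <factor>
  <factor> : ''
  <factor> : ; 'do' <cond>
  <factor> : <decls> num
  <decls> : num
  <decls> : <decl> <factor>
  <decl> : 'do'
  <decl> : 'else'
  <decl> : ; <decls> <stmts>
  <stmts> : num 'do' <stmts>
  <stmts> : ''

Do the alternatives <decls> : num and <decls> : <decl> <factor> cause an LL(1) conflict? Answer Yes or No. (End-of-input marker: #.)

FIRST(num) = { num } and FIRST(<decl> <factor>) = { 'do', 'else', ; }.
The FIRST sets are disjoint and neither alternative is nullable — no conflict.

No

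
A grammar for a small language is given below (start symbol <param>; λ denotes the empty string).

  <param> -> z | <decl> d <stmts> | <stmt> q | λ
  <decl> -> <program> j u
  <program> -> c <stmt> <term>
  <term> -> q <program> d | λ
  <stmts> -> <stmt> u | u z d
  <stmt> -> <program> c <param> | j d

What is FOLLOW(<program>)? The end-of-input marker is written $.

{ c, d, j }

In <decl> -> <program> j u: add FIRST(j u) = { j }.
In <term> -> q <program> d: add FIRST(d) = { d }.
In <stmt> -> <program> c <param>: add FIRST(c <param>) = { c }.
Union: FOLLOW(<program>) = { c, d, j }.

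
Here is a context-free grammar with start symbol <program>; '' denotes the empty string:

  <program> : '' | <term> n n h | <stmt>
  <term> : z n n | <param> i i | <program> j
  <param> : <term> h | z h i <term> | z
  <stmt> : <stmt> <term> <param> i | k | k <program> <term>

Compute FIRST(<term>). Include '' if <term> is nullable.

<term> : z n n contributes {z}.
From <term> : <param> i i: add FIRST(<param>) = { j, k, z }.
From <term> : <program> j: <program> nullable, take FIRST(<program>) ∪ {j} = { j, k, z }.
Union: FIRST(<term>) = { j, k, z }.

{ j, k, z }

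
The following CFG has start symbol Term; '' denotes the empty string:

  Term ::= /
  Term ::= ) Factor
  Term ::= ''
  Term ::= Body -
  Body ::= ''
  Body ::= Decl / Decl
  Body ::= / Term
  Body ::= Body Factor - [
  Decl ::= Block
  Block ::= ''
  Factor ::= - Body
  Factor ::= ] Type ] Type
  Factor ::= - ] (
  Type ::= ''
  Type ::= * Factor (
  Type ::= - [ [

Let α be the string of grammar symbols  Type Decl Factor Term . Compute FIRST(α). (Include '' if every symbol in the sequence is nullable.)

Add FIRST(Type)\{''} = { *, - }; Type is nullable, continue.
Add FIRST(Decl)\{''} = {  }; Decl is nullable, continue.
Add FIRST(Factor) = { -, ] }; Factor is not nullable, stop.

{ *, -, ] }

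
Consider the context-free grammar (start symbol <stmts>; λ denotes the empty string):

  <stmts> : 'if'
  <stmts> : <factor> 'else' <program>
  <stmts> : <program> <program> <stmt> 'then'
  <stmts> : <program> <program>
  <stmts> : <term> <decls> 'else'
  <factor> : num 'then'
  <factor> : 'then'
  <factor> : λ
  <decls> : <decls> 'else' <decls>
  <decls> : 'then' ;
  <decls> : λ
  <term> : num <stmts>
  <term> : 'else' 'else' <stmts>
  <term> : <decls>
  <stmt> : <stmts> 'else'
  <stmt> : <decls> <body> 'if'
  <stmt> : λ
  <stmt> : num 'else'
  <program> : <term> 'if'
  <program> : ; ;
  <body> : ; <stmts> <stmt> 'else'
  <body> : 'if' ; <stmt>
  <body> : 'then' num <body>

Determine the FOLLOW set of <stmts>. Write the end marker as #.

{ #, 'else', 'if', 'then', ;, num }

<stmts> is the start symbol, so # ∈ FOLLOW(<stmts>).
In <term> : num <stmts>: <stmts> is at the end, add FOLLOW(<term>) = { 'else', 'if', 'then' }.
In <term> : 'else' 'else' <stmts>: <stmts> is at the end, add FOLLOW(<term>) = { 'else', 'if', 'then' }.
In <stmt> : <stmts> 'else': add FIRST('else') = { 'else' }.
In <body> : ; <stmts> <stmt> 'else': add FIRST(<stmt> 'else') = { 'else', 'if', 'then', ;, num }.
Union: FOLLOW(<stmts>) = { #, 'else', 'if', 'then', ;, num }.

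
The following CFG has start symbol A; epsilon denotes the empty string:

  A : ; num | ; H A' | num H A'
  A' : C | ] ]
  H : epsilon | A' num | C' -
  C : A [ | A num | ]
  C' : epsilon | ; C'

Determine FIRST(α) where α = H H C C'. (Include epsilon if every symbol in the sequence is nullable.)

{ -, ;, ], num }

Add FIRST(H)\{epsilon} = { -, ;, ], num }; H is nullable, continue.
Add FIRST(H)\{epsilon} = { -, ;, ], num }; H is nullable, continue.
Add FIRST(C) = { ;, ], num }; C is not nullable, stop.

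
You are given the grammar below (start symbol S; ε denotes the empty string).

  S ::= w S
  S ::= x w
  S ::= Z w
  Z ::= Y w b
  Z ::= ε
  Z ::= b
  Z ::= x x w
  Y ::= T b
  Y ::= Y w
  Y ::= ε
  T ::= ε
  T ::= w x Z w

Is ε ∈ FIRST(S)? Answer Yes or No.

No

Nullable nonterminals: T, Y, Z.
No production of S has an RHS whose symbols are all nullable, so S is not nullable.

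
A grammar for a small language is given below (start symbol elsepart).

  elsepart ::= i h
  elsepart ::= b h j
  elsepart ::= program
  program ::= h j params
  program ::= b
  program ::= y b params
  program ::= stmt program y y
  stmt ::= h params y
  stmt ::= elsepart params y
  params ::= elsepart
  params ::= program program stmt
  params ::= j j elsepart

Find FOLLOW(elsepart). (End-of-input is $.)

{ $, b, h, i, j, y }

elsepart is the start symbol, so $ ∈ FOLLOW(elsepart).
In stmt ::= elsepart params y: add FIRST(params y) = { b, h, i, j, y }.
In params ::= elsepart: elsepart is at the end, add FOLLOW(params) = { $, b, h, i, j, y }.
In params ::= j j elsepart: elsepart is at the end, add FOLLOW(params) = { $, b, h, i, j, y }.
Union: FOLLOW(elsepart) = { $, b, h, i, j, y }.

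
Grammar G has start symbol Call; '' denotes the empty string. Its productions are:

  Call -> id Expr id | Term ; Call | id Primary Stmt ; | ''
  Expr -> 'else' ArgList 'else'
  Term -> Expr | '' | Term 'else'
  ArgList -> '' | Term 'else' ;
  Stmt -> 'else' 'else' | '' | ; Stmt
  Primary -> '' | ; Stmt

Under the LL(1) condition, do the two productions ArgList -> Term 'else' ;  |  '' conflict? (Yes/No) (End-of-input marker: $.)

Yes

FIRST(Term 'else' ;) = { 'else' } and FIRST('') = { '' }.
The second alternative is nullable and FOLLOW(ArgList) = { 'else' } shares 'else' with FIRST of the first — conflict.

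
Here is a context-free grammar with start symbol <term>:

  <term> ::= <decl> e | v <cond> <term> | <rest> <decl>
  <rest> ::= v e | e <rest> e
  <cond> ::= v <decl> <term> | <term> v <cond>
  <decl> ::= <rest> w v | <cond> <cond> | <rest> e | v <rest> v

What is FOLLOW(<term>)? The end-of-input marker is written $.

<term> is the start symbol, so $ ∈ FOLLOW(<term>).
In <term> ::= v <cond> <term>: <term> is at the end, add FOLLOW(<term>) = { $, e, v }.
In <cond> ::= v <decl> <term>: <term> is at the end, add FOLLOW(<cond>) = { $, e, v }.
In <cond> ::= <term> v <cond>: add FIRST(v <cond>) = { v }.
Union: FOLLOW(<term>) = { $, e, v }.

{ $, e, v }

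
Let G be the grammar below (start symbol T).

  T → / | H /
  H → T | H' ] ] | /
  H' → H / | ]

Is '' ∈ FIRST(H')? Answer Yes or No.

No

No nonterminal in this grammar is nullable.
No production of H' has an RHS whose symbols are all nullable, so H' is not nullable.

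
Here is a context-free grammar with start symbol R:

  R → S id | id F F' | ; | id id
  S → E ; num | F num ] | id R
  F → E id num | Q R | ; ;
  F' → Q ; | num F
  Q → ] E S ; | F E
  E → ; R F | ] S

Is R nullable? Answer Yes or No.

No

No nonterminal in this grammar is nullable.
No production of R has an RHS whose symbols are all nullable, so R is not nullable.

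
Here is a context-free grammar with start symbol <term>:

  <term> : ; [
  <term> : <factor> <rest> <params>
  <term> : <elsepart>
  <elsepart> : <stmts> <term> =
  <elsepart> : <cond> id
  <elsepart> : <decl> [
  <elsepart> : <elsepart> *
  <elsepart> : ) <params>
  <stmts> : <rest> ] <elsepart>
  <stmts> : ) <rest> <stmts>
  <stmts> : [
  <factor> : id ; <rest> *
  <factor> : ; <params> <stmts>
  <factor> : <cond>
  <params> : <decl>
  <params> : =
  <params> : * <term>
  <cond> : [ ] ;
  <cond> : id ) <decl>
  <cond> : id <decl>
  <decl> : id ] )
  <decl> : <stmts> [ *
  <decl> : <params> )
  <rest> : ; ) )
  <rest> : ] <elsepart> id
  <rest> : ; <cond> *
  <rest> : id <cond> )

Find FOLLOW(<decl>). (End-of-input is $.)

In <elsepart> : <decl> [: add FIRST([) = { [ }.
In <params> : <decl>: <decl> is at the end, add FOLLOW(<params>) = { $, ), *, ;, =, [, ], id }.
In <cond> : id ) <decl>: <decl> is at the end, add FOLLOW(<cond>) = { ), *, ;, ], id }.
In <cond> : id <decl>: <decl> is at the end, add FOLLOW(<cond>) = { ), *, ;, ], id }.
Union: FOLLOW(<decl>) = { $, ), *, ;, =, [, ], id }.

{ $, ), *, ;, =, [, ], id }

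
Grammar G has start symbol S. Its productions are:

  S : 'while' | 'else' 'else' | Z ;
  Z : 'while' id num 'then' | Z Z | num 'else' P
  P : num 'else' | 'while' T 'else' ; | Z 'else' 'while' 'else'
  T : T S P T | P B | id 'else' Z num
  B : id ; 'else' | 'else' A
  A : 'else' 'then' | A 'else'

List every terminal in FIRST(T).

From T : T S P T: add FIRST(T) = { 'while', id, num }.
From T : P B: add FIRST(P) = { 'while', num }.
T : id 'else' Z num contributes {id}.
Union: FIRST(T) = { 'while', id, num }.

{ 'while', id, num }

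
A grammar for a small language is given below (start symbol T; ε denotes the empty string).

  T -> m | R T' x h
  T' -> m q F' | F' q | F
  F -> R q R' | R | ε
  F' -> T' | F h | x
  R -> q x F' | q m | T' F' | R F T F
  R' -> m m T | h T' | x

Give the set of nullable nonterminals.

{ F, F', R, T' }

Directly nullable (have an ε-production): F.
T' -> F with every symbol nullable, so T' is nullable.
F' -> T' with every symbol nullable, so F' is nullable.
R -> T' F' with every symbol nullable, so R is nullable.
No other nonterminal has a production whose RHS symbols are all nullable.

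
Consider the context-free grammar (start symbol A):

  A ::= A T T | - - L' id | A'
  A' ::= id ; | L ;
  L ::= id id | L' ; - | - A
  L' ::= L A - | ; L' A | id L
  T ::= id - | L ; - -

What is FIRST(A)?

{ -, ;, id }

From A ::= A T T: add FIRST(A) = { -, ;, id }.
A ::= - - L' id contributes {-}.
From A ::= A': add FIRST(A') = { -, ;, id }.
Union: FIRST(A) = { -, ;, id }.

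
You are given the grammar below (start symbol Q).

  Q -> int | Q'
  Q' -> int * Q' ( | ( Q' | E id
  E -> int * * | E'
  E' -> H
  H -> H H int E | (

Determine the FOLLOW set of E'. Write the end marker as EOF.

In E -> E': E' is at the end, add FOLLOW(E) = { (, id, int }.
Union: FOLLOW(E') = { (, id, int }.

{ (, id, int }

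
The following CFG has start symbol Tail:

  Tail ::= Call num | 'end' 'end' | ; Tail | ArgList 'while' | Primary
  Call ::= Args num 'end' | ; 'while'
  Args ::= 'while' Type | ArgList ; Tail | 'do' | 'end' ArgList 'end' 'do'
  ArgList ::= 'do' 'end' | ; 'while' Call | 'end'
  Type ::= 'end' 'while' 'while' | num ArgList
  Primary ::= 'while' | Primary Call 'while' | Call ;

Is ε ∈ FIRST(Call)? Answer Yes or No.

No nonterminal in this grammar is nullable.
No production of Call has an RHS whose symbols are all nullable, so Call is not nullable.

No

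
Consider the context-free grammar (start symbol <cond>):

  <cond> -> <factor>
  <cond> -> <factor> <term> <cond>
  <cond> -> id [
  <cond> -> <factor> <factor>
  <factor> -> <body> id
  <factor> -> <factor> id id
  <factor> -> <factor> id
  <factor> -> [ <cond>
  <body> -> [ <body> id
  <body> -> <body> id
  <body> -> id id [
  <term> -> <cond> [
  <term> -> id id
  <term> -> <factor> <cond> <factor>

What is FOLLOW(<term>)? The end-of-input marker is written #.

In <cond> -> <factor> <term> <cond>: add FIRST(<cond>) = { [, id }.
Union: FOLLOW(<term>) = { [, id }.

{ [, id }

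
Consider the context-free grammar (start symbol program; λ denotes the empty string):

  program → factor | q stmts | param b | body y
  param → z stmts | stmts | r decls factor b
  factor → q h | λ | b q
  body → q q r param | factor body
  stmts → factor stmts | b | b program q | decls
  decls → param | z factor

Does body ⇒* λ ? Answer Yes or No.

No

Nullable nonterminals: factor, program.
No production of body has an RHS whose symbols are all nullable, so body is not nullable.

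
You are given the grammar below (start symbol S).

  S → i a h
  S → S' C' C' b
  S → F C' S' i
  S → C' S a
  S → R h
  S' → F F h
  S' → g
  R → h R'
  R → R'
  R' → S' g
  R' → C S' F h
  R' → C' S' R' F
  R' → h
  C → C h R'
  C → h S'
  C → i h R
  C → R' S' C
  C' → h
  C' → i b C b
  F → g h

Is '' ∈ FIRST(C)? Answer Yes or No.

No nonterminal in this grammar is nullable.
No production of C has an RHS whose symbols are all nullable, so C is not nullable.

No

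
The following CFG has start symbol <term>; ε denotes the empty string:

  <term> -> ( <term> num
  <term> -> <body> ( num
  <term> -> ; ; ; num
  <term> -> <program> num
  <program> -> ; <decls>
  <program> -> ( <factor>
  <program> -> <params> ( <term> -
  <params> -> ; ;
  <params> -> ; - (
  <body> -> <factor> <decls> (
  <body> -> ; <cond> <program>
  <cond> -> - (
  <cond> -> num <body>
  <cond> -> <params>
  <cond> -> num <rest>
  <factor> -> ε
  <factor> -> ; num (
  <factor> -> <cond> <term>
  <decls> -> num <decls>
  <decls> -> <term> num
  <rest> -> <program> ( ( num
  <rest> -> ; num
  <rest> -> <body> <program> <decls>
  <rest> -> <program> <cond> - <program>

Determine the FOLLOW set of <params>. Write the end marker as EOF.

{ (, -, ;, num }

In <program> -> <params> ( <term> -: add FIRST(( <term> -) = { ( }.
In <cond> -> <params>: <params> is at the end, add FOLLOW(<cond>) = { (, -, ;, num }.
Union: FOLLOW(<params>) = { (, -, ;, num }.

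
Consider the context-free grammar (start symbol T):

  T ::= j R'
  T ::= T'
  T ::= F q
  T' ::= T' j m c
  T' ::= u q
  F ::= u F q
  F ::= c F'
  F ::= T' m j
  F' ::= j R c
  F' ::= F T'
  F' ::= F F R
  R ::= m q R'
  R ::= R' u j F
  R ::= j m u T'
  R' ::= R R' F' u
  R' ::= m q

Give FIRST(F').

{ c, j, u }

F' ::= j R c contributes {j}.
From F' ::= F T': add FIRST(F) = { c, u }.
From F' ::= F F R: add FIRST(F) = { c, u }.
Union: FIRST(F') = { c, j, u }.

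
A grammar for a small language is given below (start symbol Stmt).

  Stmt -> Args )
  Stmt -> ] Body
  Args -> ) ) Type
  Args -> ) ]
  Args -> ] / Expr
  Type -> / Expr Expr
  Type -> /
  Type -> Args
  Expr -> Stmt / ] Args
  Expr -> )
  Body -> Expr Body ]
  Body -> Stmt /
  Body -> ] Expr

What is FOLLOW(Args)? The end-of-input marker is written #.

In Stmt -> Args ): add FIRST()) = { ) }.
In Type -> Args: Args is at the end, add FOLLOW(Type) = { #, ), /, ] }.
In Expr -> Stmt / ] Args: Args is at the end, add FOLLOW(Expr) = { #, ), /, ] }.
Union: FOLLOW(Args) = { #, ), /, ] }.

{ #, ), /, ] }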